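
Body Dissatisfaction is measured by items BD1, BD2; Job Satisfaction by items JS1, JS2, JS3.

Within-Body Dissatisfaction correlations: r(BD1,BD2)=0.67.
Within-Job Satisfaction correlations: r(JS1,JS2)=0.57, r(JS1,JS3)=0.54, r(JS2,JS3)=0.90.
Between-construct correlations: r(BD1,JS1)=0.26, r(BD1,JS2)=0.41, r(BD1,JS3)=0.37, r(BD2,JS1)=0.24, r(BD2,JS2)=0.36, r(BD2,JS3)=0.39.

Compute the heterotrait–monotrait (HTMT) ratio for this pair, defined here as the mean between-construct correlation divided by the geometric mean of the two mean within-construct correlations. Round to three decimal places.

0.505

Mean between = 2.03/6 = 0.3383.
Mean within-BD = 0.67/1 = 0.6700; mean within-JS = 2.01/3 = 0.6700.
Geometric mean = √(0.6700 × 0.6700) = 0.6700.
HTMT = 0.3383 / 0.6700 = 0.505.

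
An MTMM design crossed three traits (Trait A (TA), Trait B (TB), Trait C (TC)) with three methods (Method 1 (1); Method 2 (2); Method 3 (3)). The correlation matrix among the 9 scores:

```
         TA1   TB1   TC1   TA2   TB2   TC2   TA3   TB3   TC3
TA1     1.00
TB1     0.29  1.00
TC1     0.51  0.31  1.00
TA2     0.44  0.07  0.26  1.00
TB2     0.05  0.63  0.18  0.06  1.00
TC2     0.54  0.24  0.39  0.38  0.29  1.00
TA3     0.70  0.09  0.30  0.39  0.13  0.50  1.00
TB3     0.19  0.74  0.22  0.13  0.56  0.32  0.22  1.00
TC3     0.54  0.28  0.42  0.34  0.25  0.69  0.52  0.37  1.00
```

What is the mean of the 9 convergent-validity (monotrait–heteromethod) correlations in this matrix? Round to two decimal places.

Convergent values: 0.44, 0.70, 0.39, 0.63, 0.74, 0.56, 0.39, 0.42, 0.69; mean = 4.96/9 = 0.55.

0.55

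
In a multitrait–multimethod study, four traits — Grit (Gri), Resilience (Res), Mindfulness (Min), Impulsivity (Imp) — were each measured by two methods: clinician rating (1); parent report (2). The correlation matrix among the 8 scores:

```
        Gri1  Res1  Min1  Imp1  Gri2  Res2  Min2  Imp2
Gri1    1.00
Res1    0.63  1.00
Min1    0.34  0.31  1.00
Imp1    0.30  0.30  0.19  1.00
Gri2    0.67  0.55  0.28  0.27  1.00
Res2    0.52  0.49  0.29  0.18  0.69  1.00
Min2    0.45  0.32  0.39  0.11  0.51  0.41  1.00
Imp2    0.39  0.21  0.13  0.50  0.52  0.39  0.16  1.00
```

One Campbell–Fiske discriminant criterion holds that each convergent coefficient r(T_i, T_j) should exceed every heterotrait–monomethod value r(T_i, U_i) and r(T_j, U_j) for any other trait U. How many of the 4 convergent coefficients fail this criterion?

Each convergent coefficient versus the relevant comparison correlations:
Gri (methods 1·2): 0.67 vs {0.63, 0.69, 0.34, 0.51, 0.30, 0.52} → fail.
Res (methods 1·2): 0.49 vs {0.63, 0.69, 0.31, 0.41, 0.30, 0.39} → fail.
Min (methods 1·2): 0.39 vs {0.34, 0.51, 0.31, 0.41, 0.19, 0.16} → fail.
Imp (methods 1·2): 0.50 vs {0.30, 0.52, 0.30, 0.39, 0.19, 0.16} → fail.
4 of 4 fail.

4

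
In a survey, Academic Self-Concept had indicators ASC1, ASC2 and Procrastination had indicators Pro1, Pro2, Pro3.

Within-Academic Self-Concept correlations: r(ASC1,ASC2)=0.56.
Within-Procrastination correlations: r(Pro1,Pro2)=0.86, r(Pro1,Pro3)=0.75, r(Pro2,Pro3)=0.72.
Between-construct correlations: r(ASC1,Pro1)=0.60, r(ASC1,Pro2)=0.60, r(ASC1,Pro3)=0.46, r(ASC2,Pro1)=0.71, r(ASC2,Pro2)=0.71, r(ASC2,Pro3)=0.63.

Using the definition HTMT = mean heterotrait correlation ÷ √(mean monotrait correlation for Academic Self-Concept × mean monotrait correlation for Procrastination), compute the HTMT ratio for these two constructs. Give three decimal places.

Between-construct mean = 3.71/6 = 0.6183.
Mean within-ASC = 0.56/1 = 0.5600; mean within-Pro = 2.33/3 = 0.7767.
Geometric mean = √(0.5600 × 0.7767) = 0.6595.
HTMT = 0.6183 / 0.6595 = 0.938.

0.938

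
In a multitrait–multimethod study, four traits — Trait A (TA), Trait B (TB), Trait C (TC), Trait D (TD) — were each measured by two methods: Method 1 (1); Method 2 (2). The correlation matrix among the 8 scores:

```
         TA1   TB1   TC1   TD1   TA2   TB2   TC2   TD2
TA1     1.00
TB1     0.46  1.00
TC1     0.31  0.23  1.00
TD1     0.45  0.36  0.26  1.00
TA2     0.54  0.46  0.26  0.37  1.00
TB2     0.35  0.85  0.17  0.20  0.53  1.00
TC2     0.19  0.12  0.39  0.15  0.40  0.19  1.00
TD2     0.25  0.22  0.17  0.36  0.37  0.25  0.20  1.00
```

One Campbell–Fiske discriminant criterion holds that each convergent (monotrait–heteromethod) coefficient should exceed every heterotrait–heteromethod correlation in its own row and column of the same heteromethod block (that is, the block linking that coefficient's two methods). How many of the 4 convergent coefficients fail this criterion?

1

Each convergent coefficient versus the relevant comparison correlations:
TA (methods 1·2): 0.54 vs {0.35, 0.46, 0.19, 0.26, 0.25, 0.37} → pass.
TB (methods 1·2): 0.85 vs {0.46, 0.35, 0.12, 0.17, 0.22, 0.20} → pass.
TC (methods 1·2): 0.39 vs {0.26, 0.19, 0.17, 0.12, 0.17, 0.15} → pass.
TD (methods 1·2): 0.36 vs {0.37, 0.25, 0.20, 0.22, 0.15, 0.17} → fail.
1 of 4 fail.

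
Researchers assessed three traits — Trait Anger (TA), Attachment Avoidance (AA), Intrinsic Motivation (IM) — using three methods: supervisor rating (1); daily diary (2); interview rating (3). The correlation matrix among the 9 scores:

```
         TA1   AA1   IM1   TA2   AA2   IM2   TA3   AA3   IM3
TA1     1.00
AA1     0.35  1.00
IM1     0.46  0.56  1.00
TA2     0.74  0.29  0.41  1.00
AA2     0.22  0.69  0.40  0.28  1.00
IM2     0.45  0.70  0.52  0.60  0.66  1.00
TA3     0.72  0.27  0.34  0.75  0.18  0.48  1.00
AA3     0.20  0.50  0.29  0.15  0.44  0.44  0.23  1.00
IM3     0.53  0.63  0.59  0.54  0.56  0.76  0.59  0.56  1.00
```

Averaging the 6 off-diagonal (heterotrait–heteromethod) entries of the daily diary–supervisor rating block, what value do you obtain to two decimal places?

HTHM values (method 2 × method 1): 0.29, 0.41, 0.22, 0.40, 0.45, 0.70; mean = 2.47/6 = 0.41.

0.41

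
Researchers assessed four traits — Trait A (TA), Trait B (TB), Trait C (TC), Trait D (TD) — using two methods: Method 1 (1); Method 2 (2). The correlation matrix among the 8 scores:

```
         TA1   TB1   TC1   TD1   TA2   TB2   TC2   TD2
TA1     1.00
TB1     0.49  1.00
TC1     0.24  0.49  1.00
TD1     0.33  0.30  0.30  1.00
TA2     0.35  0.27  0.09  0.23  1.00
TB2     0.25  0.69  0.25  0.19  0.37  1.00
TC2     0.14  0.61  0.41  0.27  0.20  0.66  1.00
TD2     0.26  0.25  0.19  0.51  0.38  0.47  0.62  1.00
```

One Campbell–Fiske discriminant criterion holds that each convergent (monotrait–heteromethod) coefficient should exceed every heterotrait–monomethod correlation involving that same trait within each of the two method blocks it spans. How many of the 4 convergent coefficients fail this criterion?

Checking each validity diagonal entry against its comparison values:
TA (methods 1·2): 0.35 vs {0.49, 0.37, 0.24, 0.20, 0.33, 0.38} → fail.
TB (methods 1·2): 0.69 vs {0.49, 0.37, 0.49, 0.66, 0.30, 0.47} → pass.
TC (methods 1·2): 0.41 vs {0.24, 0.20, 0.49, 0.66, 0.30, 0.62} → fail.
TD (methods 1·2): 0.51 vs {0.33, 0.38, 0.30, 0.47, 0.30, 0.62} → fail.
3 of 4 fail.

3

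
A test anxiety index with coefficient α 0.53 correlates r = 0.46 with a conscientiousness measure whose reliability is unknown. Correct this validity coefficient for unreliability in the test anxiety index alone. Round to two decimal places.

0.63

Single correction: r_c = r_obs / √r_xx = 0.46 / √0.53 = 0.46 / 0.7280 ≈ 0.63.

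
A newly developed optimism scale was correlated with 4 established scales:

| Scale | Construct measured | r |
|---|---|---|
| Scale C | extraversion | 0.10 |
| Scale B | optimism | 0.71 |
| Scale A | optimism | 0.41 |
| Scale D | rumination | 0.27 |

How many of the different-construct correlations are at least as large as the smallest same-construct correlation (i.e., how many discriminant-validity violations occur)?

0

Convergent (same construct = optimism): Scale B, Scale A.
Smallest convergent = 0.41. Discriminant values: 0.10, 0.27; count ≥ 0.41 → 0.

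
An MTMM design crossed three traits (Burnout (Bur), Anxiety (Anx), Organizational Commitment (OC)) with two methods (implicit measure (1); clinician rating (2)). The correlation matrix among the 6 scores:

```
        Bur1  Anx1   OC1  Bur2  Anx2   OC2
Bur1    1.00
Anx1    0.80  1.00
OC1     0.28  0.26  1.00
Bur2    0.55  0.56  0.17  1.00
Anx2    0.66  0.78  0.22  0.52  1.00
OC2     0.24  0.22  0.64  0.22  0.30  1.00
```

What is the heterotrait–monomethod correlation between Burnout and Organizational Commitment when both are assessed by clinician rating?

0.22

Different traits, same method: r(Bur2, OC2) = 0.22.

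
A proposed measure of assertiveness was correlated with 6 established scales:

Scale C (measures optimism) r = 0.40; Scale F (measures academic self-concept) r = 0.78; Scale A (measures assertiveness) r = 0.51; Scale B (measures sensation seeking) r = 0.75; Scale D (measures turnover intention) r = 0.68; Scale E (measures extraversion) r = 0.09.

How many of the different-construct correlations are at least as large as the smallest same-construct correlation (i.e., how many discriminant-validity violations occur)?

Convergent (same construct = assertiveness): Scale A.
Smallest convergent = 0.51. Discriminant values: 0.40, 0.78, 0.75, 0.68, 0.09; count ≥ 0.51 → 3.

3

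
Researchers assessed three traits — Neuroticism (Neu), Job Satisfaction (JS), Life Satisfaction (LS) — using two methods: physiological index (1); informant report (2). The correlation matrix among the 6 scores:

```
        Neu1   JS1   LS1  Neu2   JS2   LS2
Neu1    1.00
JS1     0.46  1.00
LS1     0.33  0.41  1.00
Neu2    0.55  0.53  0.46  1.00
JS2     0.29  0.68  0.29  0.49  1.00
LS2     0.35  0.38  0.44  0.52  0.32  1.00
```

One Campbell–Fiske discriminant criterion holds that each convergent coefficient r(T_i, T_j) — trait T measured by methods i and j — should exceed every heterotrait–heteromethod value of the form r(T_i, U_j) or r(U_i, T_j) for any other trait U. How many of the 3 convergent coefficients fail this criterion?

1

Each convergent coefficient versus the relevant comparison correlations:
Neu (methods 1·2): 0.55 vs {0.29, 0.53, 0.35, 0.46} → pass.
JS (methods 1·2): 0.68 vs {0.53, 0.29, 0.38, 0.29} → pass.
LS (methods 1·2): 0.44 vs {0.46, 0.35, 0.29, 0.38} → fail.
1 of 3 fail.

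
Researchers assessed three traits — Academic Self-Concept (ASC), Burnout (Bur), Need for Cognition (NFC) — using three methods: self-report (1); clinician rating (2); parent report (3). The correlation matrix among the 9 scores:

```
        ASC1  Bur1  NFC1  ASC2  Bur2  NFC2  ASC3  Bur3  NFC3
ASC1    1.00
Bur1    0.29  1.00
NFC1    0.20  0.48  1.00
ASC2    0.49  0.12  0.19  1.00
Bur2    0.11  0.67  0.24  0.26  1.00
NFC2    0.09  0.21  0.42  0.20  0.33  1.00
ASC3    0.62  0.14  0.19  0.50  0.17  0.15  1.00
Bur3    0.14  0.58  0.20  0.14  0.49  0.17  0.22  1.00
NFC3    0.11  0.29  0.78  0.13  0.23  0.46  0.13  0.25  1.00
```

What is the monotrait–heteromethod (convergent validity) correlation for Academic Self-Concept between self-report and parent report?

Same trait (ASC), different methods: r(ASC1, ASC3) = 0.62.

0.62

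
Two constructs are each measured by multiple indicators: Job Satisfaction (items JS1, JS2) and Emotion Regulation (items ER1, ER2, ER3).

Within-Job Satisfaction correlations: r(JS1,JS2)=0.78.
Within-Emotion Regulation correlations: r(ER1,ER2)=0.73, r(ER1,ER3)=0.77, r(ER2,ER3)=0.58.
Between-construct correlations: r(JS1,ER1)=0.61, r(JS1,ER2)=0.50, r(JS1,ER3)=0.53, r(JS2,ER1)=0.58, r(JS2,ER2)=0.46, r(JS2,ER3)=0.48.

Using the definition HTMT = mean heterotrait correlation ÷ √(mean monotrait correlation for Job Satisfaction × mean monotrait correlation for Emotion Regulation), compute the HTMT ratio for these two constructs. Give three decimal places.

0.716

Mean heterotrait r = 3.16/6 = 0.5267.
Mean within-JS = 0.78/1 = 0.7800; mean within-ER = 2.08/3 = 0.6933.
Geometric mean = √(0.7800 × 0.6933) = 0.7354.
HTMT = 0.5267 / 0.7354 = 0.716.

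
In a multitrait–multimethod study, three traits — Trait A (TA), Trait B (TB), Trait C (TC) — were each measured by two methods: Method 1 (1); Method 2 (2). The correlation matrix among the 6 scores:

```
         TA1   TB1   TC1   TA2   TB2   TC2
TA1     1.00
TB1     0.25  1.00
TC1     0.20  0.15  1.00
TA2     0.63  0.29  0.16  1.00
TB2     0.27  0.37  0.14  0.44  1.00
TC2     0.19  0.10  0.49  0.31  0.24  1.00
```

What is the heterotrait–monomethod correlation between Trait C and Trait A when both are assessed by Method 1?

0.20

Different traits, same method: r(TC1, TA1) = 0.20.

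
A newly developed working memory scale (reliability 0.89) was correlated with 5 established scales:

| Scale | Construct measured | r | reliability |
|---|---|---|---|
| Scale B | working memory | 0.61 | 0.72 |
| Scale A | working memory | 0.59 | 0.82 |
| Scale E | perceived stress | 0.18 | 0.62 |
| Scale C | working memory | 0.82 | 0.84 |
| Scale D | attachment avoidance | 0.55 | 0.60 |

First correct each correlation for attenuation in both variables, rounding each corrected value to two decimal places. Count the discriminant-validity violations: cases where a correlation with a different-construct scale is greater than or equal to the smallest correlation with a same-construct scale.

Disattenuated r (r / √(r_scale · r_new)):
  Scale B (conv): 0.61 / √(0.72·0.89) = 0.76
  Scale A (conv): 0.59 / √(0.82·0.89) = 0.69
  Scale E (disc): 0.18 / √(0.62·0.89) = 0.24
  Scale C (conv): 0.82 / √(0.84·0.89) = 0.95
  Scale D (disc): 0.55 / √(0.60·0.89) = 0.75
Smallest convergent = 0.69. Discriminant values: 0.24, 0.75; count ≥ 0.69 → 1.

1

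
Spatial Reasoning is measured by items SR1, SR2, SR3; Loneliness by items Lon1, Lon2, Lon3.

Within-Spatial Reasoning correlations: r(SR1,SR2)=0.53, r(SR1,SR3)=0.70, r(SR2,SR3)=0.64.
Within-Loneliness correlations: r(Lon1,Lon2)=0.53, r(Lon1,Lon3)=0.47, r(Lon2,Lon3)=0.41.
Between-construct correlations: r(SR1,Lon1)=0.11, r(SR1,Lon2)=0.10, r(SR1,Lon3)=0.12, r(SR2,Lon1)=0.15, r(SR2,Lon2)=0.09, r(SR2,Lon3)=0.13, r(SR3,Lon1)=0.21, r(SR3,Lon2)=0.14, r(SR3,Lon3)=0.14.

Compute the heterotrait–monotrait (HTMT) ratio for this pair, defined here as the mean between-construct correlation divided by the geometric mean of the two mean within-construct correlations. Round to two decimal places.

0.24

Mean heterotrait r = 1.19/9 = 0.1322.
Mean within-SR = 1.87/3 = 0.6233; mean within-Lon = 1.41/3 = 0.4700.
Geometric mean = √(0.6233 × 0.4700) = 0.5412.
HTMT = 0.1322 / 0.5412 = 0.24.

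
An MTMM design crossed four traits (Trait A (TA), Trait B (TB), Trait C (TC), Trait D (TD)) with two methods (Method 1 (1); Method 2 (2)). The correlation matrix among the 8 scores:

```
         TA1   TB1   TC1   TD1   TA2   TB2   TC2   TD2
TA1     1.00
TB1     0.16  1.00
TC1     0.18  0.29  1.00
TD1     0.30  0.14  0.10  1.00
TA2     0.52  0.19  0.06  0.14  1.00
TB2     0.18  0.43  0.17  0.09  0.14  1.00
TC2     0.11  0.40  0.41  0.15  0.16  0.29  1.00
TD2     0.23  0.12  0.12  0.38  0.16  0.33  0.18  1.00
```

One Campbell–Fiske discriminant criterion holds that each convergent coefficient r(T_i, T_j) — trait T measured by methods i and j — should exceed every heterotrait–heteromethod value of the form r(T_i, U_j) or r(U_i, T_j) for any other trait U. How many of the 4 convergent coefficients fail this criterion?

Each convergent coefficient versus the relevant comparison correlations:
TA (methods 1·2): 0.52 vs {0.18, 0.19, 0.11, 0.06, 0.23, 0.14} → pass.
TB (methods 1·2): 0.43 vs {0.19, 0.18, 0.40, 0.17, 0.12, 0.09} → pass.
TC (methods 1·2): 0.41 vs {0.06, 0.11, 0.17, 0.40, 0.12, 0.15} → pass.
TD (methods 1·2): 0.38 vs {0.14, 0.23, 0.09, 0.12, 0.15, 0.12} → pass.
0 of 4 fail.

0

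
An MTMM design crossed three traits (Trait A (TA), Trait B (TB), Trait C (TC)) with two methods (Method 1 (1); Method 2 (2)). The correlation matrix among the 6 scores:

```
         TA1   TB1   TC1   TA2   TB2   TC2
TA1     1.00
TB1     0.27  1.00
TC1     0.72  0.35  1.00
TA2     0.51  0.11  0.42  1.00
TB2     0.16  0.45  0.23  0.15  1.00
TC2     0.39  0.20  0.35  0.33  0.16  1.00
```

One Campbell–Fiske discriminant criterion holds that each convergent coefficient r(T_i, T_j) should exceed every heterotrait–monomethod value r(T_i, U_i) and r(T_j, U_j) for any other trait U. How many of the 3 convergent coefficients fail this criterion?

Convergent coefficients and their comparison sets:
TA (methods 1·2): 0.51 vs {0.27, 0.15, 0.72, 0.33} → fail.
TB (methods 1·2): 0.45 vs {0.27, 0.15, 0.35, 0.16} → pass.
TC (methods 1·2): 0.35 vs {0.72, 0.33, 0.35, 0.16} → fail.
2 of 3 fail.

2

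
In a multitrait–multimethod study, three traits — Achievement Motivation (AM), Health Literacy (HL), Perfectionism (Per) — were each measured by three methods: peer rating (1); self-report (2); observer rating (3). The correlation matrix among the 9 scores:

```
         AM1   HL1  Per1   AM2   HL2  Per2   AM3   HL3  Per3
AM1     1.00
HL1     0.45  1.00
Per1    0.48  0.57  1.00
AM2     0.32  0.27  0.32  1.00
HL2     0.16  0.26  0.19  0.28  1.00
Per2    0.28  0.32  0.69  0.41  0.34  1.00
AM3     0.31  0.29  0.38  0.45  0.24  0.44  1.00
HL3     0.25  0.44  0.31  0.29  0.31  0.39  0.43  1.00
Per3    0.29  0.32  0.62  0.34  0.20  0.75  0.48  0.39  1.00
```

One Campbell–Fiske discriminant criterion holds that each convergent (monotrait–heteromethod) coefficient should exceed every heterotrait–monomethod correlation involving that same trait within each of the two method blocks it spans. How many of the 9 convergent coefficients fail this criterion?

6

Convergent coefficients and their comparison sets:
AM (methods 1·2): 0.32 vs {0.45, 0.28, 0.48, 0.41} → fail.
AM (methods 1·3): 0.31 vs {0.45, 0.43, 0.48, 0.48} → fail.
AM (methods 2·3): 0.45 vs {0.28, 0.43, 0.41, 0.48} → fail.
HL (methods 1·2): 0.26 vs {0.45, 0.28, 0.57, 0.34} → fail.
HL (methods 1·3): 0.44 vs {0.45, 0.43, 0.57, 0.39} → fail.
HL (methods 2·3): 0.31 vs {0.28, 0.43, 0.34, 0.39} → fail.
Per (methods 1·2): 0.69 vs {0.48, 0.41, 0.57, 0.34} → pass.
Per (methods 1·3): 0.62 vs {0.48, 0.48, 0.57, 0.39} → pass.
Per (methods 2·3): 0.75 vs {0.41, 0.48, 0.34, 0.39} → pass.
6 of 9 fail.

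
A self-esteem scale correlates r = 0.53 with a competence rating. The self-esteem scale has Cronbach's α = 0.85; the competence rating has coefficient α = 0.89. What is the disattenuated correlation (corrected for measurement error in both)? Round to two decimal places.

0.61

r_true = r_obs / √(r_xx · r_yy) = 0.53 / √(0.85 × 0.89) = 0.53 / √0.7565 = 0.53 / 0.8698 ≈ 0.61.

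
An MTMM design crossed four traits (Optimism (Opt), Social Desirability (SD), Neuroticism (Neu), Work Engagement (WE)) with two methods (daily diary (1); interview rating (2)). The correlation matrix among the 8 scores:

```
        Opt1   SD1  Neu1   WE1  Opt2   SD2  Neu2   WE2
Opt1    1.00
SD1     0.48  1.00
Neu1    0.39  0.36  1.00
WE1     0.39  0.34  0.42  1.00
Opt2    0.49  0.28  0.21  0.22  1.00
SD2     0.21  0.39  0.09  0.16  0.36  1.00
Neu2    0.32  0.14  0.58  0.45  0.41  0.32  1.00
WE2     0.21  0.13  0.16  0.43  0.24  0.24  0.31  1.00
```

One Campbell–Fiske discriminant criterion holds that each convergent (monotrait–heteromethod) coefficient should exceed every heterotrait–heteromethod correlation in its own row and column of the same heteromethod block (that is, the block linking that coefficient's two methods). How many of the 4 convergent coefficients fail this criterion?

1

Convergent coefficients and their comparison sets:
Opt (methods 1·2): 0.49 vs {0.21, 0.28, 0.32, 0.21, 0.21, 0.22} → pass.
SD (methods 1·2): 0.39 vs {0.28, 0.21, 0.14, 0.09, 0.13, 0.16} → pass.
Neu (methods 1·2): 0.58 vs {0.21, 0.32, 0.09, 0.14, 0.16, 0.45} → pass.
WE (methods 1·2): 0.43 vs {0.22, 0.21, 0.16, 0.13, 0.45, 0.16} → fail.
1 of 4 fail.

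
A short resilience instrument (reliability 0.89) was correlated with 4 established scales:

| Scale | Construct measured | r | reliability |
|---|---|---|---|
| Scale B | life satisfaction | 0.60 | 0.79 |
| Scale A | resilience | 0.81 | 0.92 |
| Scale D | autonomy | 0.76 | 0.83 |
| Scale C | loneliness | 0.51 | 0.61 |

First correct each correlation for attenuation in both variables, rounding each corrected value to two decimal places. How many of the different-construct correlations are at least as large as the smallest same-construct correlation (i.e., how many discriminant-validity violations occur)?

Disattenuated r (r / √(r_scale · r_new)):
  Scale B (disc): 0.60 / √(0.79·0.89) = 0.72
  Scale A (conv): 0.81 / √(0.92·0.89) = 0.90
  Scale D (disc): 0.76 / √(0.83·0.89) = 0.88
  Scale C (disc): 0.51 / √(0.61·0.89) = 0.69
Smallest convergent = 0.90. Discriminant values: 0.72, 0.88, 0.69; count ≥ 0.90 → 0.

0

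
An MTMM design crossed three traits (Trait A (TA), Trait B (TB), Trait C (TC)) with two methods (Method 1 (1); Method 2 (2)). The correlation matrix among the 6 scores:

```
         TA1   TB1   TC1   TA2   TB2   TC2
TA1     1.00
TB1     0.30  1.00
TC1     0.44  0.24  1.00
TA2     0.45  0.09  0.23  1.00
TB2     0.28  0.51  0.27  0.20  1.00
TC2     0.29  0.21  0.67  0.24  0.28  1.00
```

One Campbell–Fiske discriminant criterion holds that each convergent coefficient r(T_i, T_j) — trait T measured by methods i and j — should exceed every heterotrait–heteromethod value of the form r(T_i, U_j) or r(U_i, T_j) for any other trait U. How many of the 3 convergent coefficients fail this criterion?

Each convergent coefficient versus the relevant comparison correlations:
TA (methods 1·2): 0.45 vs {0.28, 0.09, 0.29, 0.23} → pass.
TB (methods 1·2): 0.51 vs {0.09, 0.28, 0.21, 0.27} → pass.
TC (methods 1·2): 0.67 vs {0.23, 0.29, 0.27, 0.21} → pass.
0 of 3 fail.

0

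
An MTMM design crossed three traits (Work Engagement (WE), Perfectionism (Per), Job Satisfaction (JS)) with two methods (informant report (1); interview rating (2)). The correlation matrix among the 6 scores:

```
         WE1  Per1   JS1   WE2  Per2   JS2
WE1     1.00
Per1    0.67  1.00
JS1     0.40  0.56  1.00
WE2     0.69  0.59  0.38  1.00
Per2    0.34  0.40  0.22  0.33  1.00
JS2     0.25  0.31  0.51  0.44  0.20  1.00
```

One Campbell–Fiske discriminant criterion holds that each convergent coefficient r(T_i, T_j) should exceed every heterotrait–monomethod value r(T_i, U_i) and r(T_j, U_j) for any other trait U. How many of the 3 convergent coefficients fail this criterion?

Convergent coefficients and their comparison sets:
WE (methods 1·2): 0.69 vs {0.67, 0.33, 0.40, 0.44} → pass.
Per (methods 1·2): 0.40 vs {0.67, 0.33, 0.56, 0.20} → fail.
JS (methods 1·2): 0.51 vs {0.40, 0.44, 0.56, 0.20} → fail.
2 of 3 fail.

2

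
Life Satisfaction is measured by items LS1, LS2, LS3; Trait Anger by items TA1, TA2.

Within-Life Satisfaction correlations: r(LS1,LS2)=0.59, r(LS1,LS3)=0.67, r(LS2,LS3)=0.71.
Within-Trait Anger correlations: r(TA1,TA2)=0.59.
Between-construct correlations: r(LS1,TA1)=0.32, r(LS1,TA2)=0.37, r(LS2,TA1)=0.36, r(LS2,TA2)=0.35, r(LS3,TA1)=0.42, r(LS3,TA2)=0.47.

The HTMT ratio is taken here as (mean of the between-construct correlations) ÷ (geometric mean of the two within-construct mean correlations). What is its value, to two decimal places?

Mean heterotrait r = 2.29/6 = 0.3817.
Mean within-LS = 1.97/3 = 0.6567; mean within-TA = 0.59/1 = 0.5900.
Geometric mean = √(0.6567 × 0.5900) = 0.6225.
HTMT = 0.3817 / 0.6225 = 0.61.

0.61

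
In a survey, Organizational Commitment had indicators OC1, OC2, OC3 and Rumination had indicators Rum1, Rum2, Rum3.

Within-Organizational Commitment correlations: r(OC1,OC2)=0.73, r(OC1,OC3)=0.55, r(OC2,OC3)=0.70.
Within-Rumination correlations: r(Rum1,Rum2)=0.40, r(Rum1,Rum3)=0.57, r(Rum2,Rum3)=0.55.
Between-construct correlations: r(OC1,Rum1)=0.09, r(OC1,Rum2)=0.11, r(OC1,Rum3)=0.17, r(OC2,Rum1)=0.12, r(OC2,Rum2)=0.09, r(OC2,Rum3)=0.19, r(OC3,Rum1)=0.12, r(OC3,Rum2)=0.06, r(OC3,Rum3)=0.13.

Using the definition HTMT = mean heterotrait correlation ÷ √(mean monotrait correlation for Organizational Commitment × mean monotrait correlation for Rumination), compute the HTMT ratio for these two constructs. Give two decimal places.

Between-construct mean = 1.08/9 = 0.1200.
Mean within-OC = 1.98/3 = 0.6600; mean within-Rum = 1.52/3 = 0.5067.
Geometric mean = √(0.6600 × 0.5067) = 0.5783.
HTMT = 0.1200 / 0.5783 = 0.21.

0.21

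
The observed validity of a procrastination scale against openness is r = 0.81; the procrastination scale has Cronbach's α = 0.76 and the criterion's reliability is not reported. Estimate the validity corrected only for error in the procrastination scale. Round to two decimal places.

Single correction: r_c = r_obs / √r_xx = 0.81 / √0.76 = 0.81 / 0.8718 ≈ 0.93.

0.93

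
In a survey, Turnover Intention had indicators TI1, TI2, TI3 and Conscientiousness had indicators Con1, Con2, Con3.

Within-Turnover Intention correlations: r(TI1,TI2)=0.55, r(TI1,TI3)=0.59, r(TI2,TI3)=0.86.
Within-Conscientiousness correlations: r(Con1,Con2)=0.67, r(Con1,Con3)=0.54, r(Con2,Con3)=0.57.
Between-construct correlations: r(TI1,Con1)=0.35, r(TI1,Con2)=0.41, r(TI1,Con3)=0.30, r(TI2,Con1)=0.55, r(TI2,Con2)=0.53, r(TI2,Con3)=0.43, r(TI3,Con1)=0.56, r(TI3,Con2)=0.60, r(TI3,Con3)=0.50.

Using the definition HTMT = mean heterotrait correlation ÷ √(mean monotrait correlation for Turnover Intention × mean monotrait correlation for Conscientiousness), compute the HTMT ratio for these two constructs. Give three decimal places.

0.747

Mean heterotrait r = 4.23/9 = 0.4700.
Mean within-TI = 2.00/3 = 0.6667; mean within-Con = 1.78/3 = 0.5933.
Geometric mean = √(0.6667 × 0.5933) = 0.6289.
HTMT = 0.4700 / 0.6289 = 0.747.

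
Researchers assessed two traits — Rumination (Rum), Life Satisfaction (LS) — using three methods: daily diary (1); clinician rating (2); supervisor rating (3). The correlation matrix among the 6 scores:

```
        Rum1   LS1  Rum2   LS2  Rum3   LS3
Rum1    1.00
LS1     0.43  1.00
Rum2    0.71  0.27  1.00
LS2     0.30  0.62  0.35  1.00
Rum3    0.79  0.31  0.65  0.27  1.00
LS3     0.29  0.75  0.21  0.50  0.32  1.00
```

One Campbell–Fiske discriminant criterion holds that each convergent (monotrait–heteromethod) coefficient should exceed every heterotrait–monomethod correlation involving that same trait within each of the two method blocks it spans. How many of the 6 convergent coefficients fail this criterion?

Checking each validity diagonal entry against its comparison values:
Rum (methods 1·2): 0.71 vs {0.43, 0.35} → pass.
Rum (methods 1·3): 0.79 vs {0.43, 0.32} → pass.
Rum (methods 2·3): 0.65 vs {0.35, 0.32} → pass.
LS (methods 1·2): 0.62 vs {0.43, 0.35} → pass.
LS (methods 1·3): 0.75 vs {0.43, 0.32} → pass.
LS (methods 2·3): 0.50 vs {0.35, 0.32} → pass.
0 of 6 fail.

0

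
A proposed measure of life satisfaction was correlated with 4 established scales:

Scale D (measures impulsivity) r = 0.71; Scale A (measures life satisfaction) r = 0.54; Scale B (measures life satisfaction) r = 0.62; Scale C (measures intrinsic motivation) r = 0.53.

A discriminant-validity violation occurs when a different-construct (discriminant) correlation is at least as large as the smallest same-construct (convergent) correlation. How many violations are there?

Convergent (same construct = life satisfaction): Scale A, Scale B.
Smallest convergent = 0.54. Discriminant values: 0.71, 0.53; count ≥ 0.54 → 1.

1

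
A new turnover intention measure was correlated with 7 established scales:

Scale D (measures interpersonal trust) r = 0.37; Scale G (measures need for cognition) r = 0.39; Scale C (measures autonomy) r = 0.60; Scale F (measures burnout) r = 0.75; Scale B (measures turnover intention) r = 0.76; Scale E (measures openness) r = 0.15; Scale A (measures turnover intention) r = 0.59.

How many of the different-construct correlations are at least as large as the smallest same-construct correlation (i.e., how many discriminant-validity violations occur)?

2

Convergent (same construct = turnover intention): Scale B, Scale A.
Smallest convergent = 0.59. Discriminant values: 0.37, 0.39, 0.60, 0.75, 0.15; count ≥ 0.59 → 2.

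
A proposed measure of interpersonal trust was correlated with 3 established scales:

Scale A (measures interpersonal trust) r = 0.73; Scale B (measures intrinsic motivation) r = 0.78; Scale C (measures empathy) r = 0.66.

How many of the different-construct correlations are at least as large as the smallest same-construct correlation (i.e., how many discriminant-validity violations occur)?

1

Convergent (same construct = interpersonal trust): Scale A.
Smallest convergent = 0.73. Discriminant values: 0.78, 0.66; count ≥ 0.73 → 1.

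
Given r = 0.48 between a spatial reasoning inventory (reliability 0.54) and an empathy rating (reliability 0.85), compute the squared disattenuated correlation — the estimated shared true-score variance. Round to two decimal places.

0.50

Disattenuated r = 0.48 / √(0.54 × 0.85) = 0.48 / 0.6775 = 0.7085.
Shared true-score variance = 0.7085² = 0.5020 ≈ 0.50.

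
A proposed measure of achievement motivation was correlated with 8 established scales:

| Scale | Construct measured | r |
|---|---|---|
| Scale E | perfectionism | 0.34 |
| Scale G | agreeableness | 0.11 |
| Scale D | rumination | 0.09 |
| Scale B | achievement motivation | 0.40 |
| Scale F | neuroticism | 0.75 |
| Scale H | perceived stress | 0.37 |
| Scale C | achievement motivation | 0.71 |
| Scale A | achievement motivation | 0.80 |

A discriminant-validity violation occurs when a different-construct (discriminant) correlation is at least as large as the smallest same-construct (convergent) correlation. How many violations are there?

1

Convergent (same construct = achievement motivation): Scale B, Scale C, Scale A.
Smallest convergent = 0.40. Discriminant values: 0.34, 0.11, 0.09, 0.75, 0.37; count ≥ 0.40 → 1.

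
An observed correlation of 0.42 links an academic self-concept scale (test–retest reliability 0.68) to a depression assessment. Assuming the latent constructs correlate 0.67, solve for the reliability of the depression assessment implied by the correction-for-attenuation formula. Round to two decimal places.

r_true = r_obs / √(r_xx · r_yy) ⇒ 0.67 = 0.42 / √(0.68 · r_yy).
√(0.68 · r_yy) = 0.42 / 0.67 = 0.6269; 0.68 · r_yy = 0.3930; r_yy = 0.3930 / 0.68 ≈ 0.58.

0.58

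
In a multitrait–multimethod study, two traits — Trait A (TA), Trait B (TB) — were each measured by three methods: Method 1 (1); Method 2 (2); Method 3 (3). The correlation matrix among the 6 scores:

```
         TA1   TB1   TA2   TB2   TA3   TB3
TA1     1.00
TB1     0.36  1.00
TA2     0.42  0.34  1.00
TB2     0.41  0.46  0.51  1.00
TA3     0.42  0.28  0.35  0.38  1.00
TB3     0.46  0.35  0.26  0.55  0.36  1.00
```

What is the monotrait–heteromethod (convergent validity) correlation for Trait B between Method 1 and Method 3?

0.35

Same trait (TB), different methods: r(TB1, TB3) = 0.35.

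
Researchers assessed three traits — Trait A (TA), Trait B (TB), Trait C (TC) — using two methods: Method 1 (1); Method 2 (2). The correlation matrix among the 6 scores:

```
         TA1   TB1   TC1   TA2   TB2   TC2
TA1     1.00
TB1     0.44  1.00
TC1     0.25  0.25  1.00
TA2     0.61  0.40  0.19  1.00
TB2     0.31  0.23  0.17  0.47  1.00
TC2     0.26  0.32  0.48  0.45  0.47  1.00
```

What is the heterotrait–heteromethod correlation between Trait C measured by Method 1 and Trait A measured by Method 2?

0.19

Different traits and methods: r(TC1, TA2) = 0.19.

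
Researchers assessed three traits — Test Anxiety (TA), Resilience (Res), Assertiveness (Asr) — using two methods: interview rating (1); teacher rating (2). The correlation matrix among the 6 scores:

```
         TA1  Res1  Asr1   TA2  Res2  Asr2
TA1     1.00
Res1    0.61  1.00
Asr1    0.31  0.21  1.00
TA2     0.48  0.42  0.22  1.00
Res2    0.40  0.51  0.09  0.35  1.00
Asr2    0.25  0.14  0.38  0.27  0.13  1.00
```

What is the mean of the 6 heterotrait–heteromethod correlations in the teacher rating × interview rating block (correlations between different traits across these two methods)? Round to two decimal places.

HTHM values (method 2 × method 1): 0.42, 0.22, 0.40, 0.09, 0.25, 0.14; mean = 1.52/6 = 0.25.

0.25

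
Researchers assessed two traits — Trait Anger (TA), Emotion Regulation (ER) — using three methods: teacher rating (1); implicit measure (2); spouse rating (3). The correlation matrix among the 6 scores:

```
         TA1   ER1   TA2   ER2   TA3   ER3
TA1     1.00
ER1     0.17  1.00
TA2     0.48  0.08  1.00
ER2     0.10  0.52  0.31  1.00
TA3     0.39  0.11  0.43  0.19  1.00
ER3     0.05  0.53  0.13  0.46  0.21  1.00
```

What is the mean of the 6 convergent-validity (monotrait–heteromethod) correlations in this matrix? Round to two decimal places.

Convergent values: 0.48, 0.39, 0.43, 0.52, 0.53, 0.46; mean = 2.81/6 = 0.47.

0.47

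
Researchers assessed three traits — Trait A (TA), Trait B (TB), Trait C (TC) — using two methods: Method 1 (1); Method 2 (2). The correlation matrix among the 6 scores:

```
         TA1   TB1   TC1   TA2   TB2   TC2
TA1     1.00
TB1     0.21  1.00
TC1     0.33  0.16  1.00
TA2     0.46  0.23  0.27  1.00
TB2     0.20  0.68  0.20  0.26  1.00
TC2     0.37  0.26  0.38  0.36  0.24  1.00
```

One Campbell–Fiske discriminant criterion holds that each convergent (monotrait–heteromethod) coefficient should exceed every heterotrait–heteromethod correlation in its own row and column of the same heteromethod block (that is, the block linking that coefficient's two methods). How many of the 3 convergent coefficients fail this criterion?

0

Checking each validity diagonal entry against its comparison values:
TA (methods 1·2): 0.46 vs {0.20, 0.23, 0.37, 0.27} → pass.
TB (methods 1·2): 0.68 vs {0.23, 0.20, 0.26, 0.20} → pass.
TC (methods 1·2): 0.38 vs {0.27, 0.37, 0.20, 0.26} → pass.
0 of 3 fail.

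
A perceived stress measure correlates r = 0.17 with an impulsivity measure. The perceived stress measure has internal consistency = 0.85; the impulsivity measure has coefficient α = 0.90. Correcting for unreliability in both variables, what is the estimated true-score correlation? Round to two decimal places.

r_true = r_obs / √(r_xx · r_yy) = 0.17 / √(0.85 × 0.90) = 0.17 / √0.7650 = 0.17 / 0.8746 ≈ 0.19.

0.19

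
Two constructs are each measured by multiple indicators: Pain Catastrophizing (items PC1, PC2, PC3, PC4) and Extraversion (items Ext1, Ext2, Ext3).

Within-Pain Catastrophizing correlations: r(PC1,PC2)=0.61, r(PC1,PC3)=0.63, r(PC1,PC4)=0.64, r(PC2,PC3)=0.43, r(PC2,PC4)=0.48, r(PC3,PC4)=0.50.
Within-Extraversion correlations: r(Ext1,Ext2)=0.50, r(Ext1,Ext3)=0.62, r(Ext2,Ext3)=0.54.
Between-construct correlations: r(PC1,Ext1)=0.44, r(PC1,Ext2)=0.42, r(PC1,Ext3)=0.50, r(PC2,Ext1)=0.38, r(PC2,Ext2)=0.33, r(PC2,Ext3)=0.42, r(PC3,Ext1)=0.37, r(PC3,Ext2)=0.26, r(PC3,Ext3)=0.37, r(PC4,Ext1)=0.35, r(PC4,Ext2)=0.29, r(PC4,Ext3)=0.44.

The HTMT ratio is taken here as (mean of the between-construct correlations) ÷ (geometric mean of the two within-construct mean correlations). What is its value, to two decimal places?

Mean heterotrait r = 4.57/12 = 0.3808.
Mean within-PC = 3.29/6 = 0.5483; mean within-Ext = 1.66/3 = 0.5533.
Geometric mean = √(0.5483 × 0.5533) = 0.5508.
HTMT = 0.3808 / 0.5508 = 0.69.

0.69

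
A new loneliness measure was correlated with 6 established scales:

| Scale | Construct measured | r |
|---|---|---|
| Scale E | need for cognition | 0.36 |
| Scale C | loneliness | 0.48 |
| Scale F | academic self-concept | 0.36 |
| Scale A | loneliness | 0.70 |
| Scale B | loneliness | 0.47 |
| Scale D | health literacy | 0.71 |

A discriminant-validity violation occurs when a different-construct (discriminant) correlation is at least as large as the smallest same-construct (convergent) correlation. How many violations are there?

1

Convergent (same construct = loneliness): Scale C, Scale A, Scale B.
Smallest convergent = 0.47. Discriminant values: 0.36, 0.36, 0.71; count ≥ 0.47 → 1.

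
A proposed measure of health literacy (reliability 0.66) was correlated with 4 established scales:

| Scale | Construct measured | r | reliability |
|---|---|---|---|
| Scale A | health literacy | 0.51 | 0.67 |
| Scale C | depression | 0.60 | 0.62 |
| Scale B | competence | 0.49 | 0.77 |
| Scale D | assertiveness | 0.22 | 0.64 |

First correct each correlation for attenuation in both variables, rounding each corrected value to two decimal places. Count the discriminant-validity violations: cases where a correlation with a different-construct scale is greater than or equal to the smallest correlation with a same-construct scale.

Disattenuated r (r / √(r_scale · r_new)):
  Scale A (conv): 0.51 / √(0.67·0.66) = 0.77
  Scale C (disc): 0.60 / √(0.62·0.66) = 0.94
  Scale B (disc): 0.49 / √(0.77·0.66) = 0.69
  Scale D (disc): 0.22 / √(0.64·0.66) = 0.34
Smallest convergent = 0.77. Discriminant values: 0.94, 0.69, 0.34; count ≥ 0.77 → 1.

1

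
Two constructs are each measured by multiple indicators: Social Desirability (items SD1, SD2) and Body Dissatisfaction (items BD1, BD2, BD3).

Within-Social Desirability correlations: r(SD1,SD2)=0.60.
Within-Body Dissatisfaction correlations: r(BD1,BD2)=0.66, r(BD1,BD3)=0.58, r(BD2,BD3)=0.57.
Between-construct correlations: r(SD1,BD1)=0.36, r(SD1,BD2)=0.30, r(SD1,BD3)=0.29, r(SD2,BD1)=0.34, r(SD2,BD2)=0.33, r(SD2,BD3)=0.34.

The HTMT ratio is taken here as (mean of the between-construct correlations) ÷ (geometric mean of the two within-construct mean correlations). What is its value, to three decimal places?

0.543

Between-construct mean = 1.96/6 = 0.3267.
Mean within-SD = 0.60/1 = 0.6000; mean within-BD = 1.81/3 = 0.6033.
Geometric mean = √(0.6000 × 0.6033) = 0.6016.
HTMT = 0.3267 / 0.6016 = 0.543.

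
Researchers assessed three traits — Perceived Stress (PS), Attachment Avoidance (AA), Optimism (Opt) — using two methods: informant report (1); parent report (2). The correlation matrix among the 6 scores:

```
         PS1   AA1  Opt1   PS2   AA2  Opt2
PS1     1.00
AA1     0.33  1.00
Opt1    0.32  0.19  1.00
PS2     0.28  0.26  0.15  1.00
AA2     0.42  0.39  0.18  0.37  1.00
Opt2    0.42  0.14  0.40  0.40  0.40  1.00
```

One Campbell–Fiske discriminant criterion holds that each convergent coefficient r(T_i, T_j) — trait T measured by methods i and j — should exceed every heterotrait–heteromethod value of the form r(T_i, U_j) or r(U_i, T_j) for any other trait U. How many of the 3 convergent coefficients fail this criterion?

3

Convergent coefficients and their comparison sets:
PS (methods 1·2): 0.28 vs {0.42, 0.26, 0.42, 0.15} → fail.
AA (methods 1·2): 0.39 vs {0.26, 0.42, 0.14, 0.18} → fail.
Opt (methods 1·2): 0.40 vs {0.15, 0.42, 0.18, 0.14} → fail.
3 of 3 fail.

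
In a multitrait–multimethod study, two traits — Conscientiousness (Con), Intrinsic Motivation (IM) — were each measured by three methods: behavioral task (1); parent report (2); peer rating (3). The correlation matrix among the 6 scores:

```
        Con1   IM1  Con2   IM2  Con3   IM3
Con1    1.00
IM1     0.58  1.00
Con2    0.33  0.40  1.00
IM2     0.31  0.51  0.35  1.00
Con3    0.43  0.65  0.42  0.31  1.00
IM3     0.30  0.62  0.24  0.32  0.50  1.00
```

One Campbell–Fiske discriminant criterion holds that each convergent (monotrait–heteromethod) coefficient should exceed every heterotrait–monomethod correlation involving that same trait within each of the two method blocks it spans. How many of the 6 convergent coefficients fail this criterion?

5

Convergent coefficients and their comparison sets:
Con (methods 1·2): 0.33 vs {0.58, 0.35} → fail.
Con (methods 1·3): 0.43 vs {0.58, 0.50} → fail.
Con (methods 2·3): 0.42 vs {0.35, 0.50} → fail.
IM (methods 1·2): 0.51 vs {0.58, 0.35} → fail.
IM (methods 1·3): 0.62 vs {0.58, 0.50} → pass.
IM (methods 2·3): 0.32 vs {0.35, 0.50} → fail.
5 of 6 fail.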